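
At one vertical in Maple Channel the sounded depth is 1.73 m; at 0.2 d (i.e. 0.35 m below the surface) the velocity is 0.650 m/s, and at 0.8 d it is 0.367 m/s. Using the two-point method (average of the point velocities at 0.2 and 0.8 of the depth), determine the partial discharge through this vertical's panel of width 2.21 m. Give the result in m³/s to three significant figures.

v̄ = (0.650 + 0.367) / 2 = 0.5085 m/s
q = v̄ × d × w = 0.5085 × 1.73 × 2.21 = 1.944 m³/s

1.94 m³/s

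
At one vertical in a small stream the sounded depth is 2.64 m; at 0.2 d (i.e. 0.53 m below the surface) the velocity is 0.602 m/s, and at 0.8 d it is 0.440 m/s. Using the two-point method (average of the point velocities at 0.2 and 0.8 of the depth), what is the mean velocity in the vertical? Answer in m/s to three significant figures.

v̄ = (0.602 + 0.440) / 2 = 0.5210 m/s

0.521 m/s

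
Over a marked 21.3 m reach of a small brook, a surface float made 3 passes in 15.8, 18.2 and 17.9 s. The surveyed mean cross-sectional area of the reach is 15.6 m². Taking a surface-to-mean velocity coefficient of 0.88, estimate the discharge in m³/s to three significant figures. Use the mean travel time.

16.9 m³/s

t̄ = (15.8 + 18.2 + 17.9) / 3 = 17.3 s
v_surface = L / t̄ = 21.3 / 17.3 = 1.231 m/s
v_mean = 0.88 × 1.231 = 1.083 m/s
Q = A × v_mean = 15.6 × 1.083 = 16.90 m³/s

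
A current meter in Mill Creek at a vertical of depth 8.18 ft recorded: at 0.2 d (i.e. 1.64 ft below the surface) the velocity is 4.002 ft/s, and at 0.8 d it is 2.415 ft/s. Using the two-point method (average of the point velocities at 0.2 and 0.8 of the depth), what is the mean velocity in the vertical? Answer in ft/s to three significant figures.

v̄ = (4.002 + 2.415) / 2 = 3.209 ft/s

3.21 ft/s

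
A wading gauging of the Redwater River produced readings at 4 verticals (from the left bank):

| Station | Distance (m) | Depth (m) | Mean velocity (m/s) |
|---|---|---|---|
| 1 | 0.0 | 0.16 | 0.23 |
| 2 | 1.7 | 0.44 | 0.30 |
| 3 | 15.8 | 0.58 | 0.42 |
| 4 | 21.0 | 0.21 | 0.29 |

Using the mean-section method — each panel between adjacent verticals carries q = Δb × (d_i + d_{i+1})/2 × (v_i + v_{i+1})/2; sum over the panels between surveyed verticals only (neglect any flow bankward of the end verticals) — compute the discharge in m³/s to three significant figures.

3.45 m³/s

Panel 1-2: Δb = 1.7 m, d̄ = (0.16+0.44)/2 = 0.3, v̄ = (0.23+0.30)/2 = 0.265 → q = 1.7×0.3×0.265 = 0.1352 m³/s
Panel 2-3: Δb = 14.1 m, d̄ = (0.44+0.58)/2 = 0.51, v̄ = (0.30+0.42)/2 = 0.36 → q = 14.1×0.51×0.36 = 2.589 m³/s
Panel 3-4: Δb = 5.2 m, d̄ = (0.58+0.21)/2 = 0.395, v̄ = (0.42+0.29)/2 = 0.355 → q = 5.2×0.395×0.355 = 0.7292 m³/s
Q = Σ q = 3.453 m³/s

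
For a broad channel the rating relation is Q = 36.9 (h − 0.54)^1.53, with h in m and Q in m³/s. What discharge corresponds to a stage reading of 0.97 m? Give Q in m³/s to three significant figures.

Q = 36.9 × (0.97 − 0.54)^1.53 = 36.9 × 0.43^1.53 = 10.14 m³/s

10.1 m³/s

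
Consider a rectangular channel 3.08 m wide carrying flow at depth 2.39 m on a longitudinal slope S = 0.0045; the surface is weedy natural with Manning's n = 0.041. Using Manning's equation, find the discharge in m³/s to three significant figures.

11.5 m³/s

A = b·y = 3.08 × 2.39 = 7.361 m²
P = b + 2y = 3.08 + 2×2.39 = 7.860 m
R = A/P = 7.361/7.860 = 0.9365 m
Q = (1/n)·A·R^(2/3)·S^(1/2) = (1/0.041) × 7.361 × 0.9365^(2/3) × 0.0045^(1/2) = 11.53 m³/s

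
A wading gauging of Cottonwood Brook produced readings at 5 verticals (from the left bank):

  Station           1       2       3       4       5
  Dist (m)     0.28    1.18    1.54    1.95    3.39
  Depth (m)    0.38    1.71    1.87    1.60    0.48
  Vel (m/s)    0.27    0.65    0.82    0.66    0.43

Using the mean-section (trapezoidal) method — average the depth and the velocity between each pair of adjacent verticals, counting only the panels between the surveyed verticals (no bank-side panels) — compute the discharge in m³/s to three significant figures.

2.25 m³/s

Panel 1-2: Δb = 0.9 m, d̄ = (0.38+1.71)/2 = 1.045, v̄ = (0.27+0.65)/2 = 0.46 → q = 0.9×1.045×0.46 = 0.4326 m³/s
Panel 2-3: Δb = 0.36 m, d̄ = (1.71+1.87)/2 = 1.79, v̄ = (0.65+0.82)/2 = 0.735 → q = 0.36×1.79×0.735 = 0.4736 m³/s
Panel 3-4: Δb = 0.41 m, d̄ = (1.87+1.60)/2 = 1.735, v̄ = (0.82+0.66)/2 = 0.74 → q = 0.41×1.735×0.74 = 0.5264 m³/s
Panel 4-5: Δb = 1.44 m, d̄ = (1.60+0.48)/2 = 1.04, v̄ = (0.66+0.43)/2 = 0.545 → q = 1.44×1.04×0.545 = 0.8162 m³/s
Q = Σ q = 2.249 m³/s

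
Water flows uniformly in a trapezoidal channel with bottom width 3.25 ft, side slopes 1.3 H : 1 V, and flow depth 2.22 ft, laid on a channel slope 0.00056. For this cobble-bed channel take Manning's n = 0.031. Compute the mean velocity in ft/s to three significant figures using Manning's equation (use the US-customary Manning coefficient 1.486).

1.35 ft/s

A = (b + z·y)·y = (3.25 + 1.3×2.22)×2.22 = 13.62 ft²
P = b + 2y√(1+z²) = 3.25 + 2×2.22×√(1+1.3²) = 10.53 ft
R = A/P = 13.62/10.53 = 1.293 ft
Q = (1.486/n)·A·R^(2/3)·S^(1/2) = (1.486/0.031) × 13.62 × 1.293^(2/3) × 0.00056^(1/2) = 18.34 ft³/s
V = Q/A = 18.34/13.62 = 1.347 ft/s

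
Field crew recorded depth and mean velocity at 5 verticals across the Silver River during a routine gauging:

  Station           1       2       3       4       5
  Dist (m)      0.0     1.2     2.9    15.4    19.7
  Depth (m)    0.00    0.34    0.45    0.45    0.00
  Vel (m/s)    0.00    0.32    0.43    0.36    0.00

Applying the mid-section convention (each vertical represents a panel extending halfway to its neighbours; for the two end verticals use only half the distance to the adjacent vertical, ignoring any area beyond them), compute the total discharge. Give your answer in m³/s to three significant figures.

2.89 m³/s

w_2 = (2.9 − 0.0)/2 = 1.45 m; q_2 = 0.32 × 0.34 × 1.45 = 0.1578 m³/s
w_3 = (15.4 − 1.2)/2 = 7.1 m; q_3 = 0.43 × 0.45 × 7.1 = 1.374 m³/s
w_4 = (19.7 − 2.9)/2 = 8.4 m; q_4 = 0.36 × 0.45 × 8.4 = 1.361 m³/s
Stations 1, 5 contribute zero (depth or velocity is 0).
Q = Σ qᵢ = 2.892 m³/s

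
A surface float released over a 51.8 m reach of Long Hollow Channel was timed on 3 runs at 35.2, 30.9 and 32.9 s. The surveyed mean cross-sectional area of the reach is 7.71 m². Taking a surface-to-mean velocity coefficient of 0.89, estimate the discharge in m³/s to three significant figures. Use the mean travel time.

t̄ = (35.2 + 30.9 + 32.9) / 3 = 33 s
v_surface = L / t̄ = 51.8 / 33 = 1.570 m/s
v_mean = 0.89 × 1.570 = 1.397 m/s
Q = A × v_mean = 7.71 × 1.397 = 10.77 m³/s

10.8 m³/s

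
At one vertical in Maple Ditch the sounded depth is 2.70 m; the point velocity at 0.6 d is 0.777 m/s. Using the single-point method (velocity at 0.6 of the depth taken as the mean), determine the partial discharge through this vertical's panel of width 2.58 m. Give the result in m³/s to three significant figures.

5.41 m³/s

v̄ = v₀.₆ = 0.777 m/s
q = v̄ × d × w = 0.7770 × 2.70 × 2.58 = 5.413 m³/s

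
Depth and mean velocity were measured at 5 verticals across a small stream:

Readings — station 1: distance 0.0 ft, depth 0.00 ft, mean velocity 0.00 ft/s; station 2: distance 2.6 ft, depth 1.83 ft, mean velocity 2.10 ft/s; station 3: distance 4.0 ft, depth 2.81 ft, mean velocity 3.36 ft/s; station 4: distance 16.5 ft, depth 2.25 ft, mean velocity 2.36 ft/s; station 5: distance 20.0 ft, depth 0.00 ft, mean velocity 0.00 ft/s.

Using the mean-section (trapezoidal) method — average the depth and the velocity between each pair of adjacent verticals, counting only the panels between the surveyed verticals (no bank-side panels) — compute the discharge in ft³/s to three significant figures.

Panel 1-2: Δb = 2.6 ft, d̄ = (0.00+1.83)/2 = 0.915, v̄ = (0.00+2.10)/2 = 1.05 → q = 2.6×0.915×1.05 = 2.498 ft³/s
Panel 2-3: Δb = 1.4 ft, d̄ = (1.83+2.81)/2 = 2.32, v̄ = (2.10+3.36)/2 = 2.73 → q = 1.4×2.32×2.73 = 8.867 ft³/s
Panel 3-4: Δb = 12.5 ft, d̄ = (2.81+2.25)/2 = 2.53, v̄ = (3.36+2.36)/2 = 2.86 → q = 12.5×2.53×2.86 = 90.45 ft³/s
Panel 4-5: Δb = 3.5 ft, d̄ = (2.25+0.00)/2 = 1.125, v̄ = (2.36+0.00)/2 = 1.18 → q = 3.5×1.125×1.18 = 4.646 ft³/s
Q = Σ q = 106.5 ft³/s

106 ft³/s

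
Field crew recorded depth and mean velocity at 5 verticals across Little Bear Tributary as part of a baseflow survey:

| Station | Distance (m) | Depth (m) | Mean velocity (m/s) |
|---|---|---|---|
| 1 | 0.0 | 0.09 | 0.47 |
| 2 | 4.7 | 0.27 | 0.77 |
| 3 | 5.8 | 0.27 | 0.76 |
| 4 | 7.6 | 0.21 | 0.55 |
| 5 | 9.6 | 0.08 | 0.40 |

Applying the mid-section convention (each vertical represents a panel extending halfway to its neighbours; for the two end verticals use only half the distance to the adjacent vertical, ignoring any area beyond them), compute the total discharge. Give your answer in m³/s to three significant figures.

1.25 m³/s

w_1 = (4.7 − 0.0)/2 = 2.35 m; q_1 = 0.47 × 0.09 × 2.35 = 0.09941 m³/s
w_2 = (5.8 − 0.0)/2 = 2.9 m; q_2 = 0.77 × 0.27 × 2.9 = 0.6029 m³/s
w_3 = (7.6 − 4.7)/2 = 1.45 m; q_3 = 0.76 × 0.27 × 1.45 = 0.2975 m³/s
w_4 = (9.6 − 5.8)/2 = 1.9 m; q_4 = 0.55 × 0.21 × 1.9 = 0.2195 m³/s
w_5 = (9.6 − 7.6)/2 = 1 m; q_5 = 0.40 × 0.08 × 1 = 0.03200 m³/s
Q = Σ qᵢ = 1.251 m³/s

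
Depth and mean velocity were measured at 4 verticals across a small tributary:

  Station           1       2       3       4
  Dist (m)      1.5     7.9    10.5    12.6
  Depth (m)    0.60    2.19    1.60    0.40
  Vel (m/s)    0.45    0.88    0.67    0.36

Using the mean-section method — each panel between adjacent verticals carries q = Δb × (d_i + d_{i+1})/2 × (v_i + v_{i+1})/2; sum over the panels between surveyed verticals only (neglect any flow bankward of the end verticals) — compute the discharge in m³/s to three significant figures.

Panel 1-2: Δb = 6.4 m, d̄ = (0.60+2.19)/2 = 1.395, v̄ = (0.45+0.88)/2 = 0.665 → q = 6.4×1.395×0.665 = 5.937 m³/s
Panel 2-3: Δb = 2.6 m, d̄ = (2.19+1.60)/2 = 1.895, v̄ = (0.88+0.67)/2 = 0.775 → q = 2.6×1.895×0.775 = 3.818 m³/s
Panel 3-4: Δb = 2.1 m, d̄ = (1.60+0.40)/2 = 1, v̄ = (0.67+0.36)/2 = 0.515 → q = 2.1×1×0.515 = 1.082 m³/s
Q = Σ q = 10.84 m³/s

10.8 m³/s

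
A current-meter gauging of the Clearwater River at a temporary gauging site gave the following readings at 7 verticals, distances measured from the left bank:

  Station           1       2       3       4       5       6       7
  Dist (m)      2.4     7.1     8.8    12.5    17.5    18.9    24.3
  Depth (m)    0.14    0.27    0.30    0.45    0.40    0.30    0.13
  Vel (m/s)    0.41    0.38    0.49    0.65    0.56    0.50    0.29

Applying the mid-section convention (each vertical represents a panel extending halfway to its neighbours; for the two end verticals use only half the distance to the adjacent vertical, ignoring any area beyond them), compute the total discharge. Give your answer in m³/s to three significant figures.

3.46 m³/s

w_1 = (7.1 − 2.4)/2 = 2.35 m; q_1 = 0.41 × 0.14 × 2.35 = 0.1349 m³/s
w_2 = (8.8 − 2.4)/2 = 3.2 m; q_2 = 0.38 × 0.27 × 3.2 = 0.3283 m³/s
w_3 = (12.5 − 7.1)/2 = 2.7 m; q_3 = 0.49 × 0.30 × 2.7 = 0.3969 m³/s
w_4 = (17.5 − 8.8)/2 = 4.35 m; q_4 = 0.65 × 0.45 × 4.35 = 1.272 m³/s
w_5 = (18.9 − 12.5)/2 = 3.2 m; q_5 = 0.56 × 0.40 × 3.2 = 0.7168 m³/s
w_6 = (24.3 − 17.5)/2 = 3.4 m; q_6 = 0.50 × 0.30 × 3.4 = 0.5100 m³/s
w_7 = (24.3 − 18.9)/2 = 2.7 m; q_7 = 0.29 × 0.13 × 2.7 = 0.1018 m³/s
Q = Σ qᵢ = 3.461 m³/s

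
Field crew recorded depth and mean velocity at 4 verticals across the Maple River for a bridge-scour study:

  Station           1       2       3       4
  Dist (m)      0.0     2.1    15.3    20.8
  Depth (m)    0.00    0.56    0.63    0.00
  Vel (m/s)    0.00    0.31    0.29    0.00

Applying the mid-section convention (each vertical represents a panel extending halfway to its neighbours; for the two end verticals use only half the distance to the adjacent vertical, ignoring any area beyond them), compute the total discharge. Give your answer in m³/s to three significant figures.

w_2 = (15.3 − 0.0)/2 = 7.65 m; q_2 = 0.31 × 0.56 × 7.65 = 1.328 m³/s
w_3 = (20.8 − 2.1)/2 = 9.35 m; q_3 = 0.29 × 0.63 × 9.35 = 1.708 m³/s
Stations 1, 4 contribute zero (depth or velocity is 0).
Q = Σ qᵢ = 3.036 m³/s

3.04 m³/s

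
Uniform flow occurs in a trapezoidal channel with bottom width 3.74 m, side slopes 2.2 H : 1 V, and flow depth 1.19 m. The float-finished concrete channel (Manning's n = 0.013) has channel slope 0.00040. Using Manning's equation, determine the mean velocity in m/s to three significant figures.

A = (b + z·y)·y = (3.74 + 2.2×1.19)×1.19 = 7.566 m²
P = b + 2y√(1+z²) = 3.74 + 2×1.19×√(1+2.2²) = 9.492 m
R = A/P = 7.566/9.492 = 0.7971 m
Q = (1/n)·A·R^(2/3)·S^(1/2) = (1/0.013) × 7.566 × 0.7971^(2/3) × 0.00040^(1/2) = 10.01 m³/s
V = Q/A = 10.01/7.566 = 1.323 m/s

1.32 m/s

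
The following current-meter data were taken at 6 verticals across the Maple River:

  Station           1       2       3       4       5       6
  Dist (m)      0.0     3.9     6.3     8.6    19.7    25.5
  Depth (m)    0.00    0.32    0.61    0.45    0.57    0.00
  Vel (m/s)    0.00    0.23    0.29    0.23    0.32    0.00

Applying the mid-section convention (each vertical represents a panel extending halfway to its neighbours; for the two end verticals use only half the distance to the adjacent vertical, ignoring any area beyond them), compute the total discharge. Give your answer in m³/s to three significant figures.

w_2 = (6.3 − 0.0)/2 = 3.15 m; q_2 = 0.23 × 0.32 × 3.15 = 0.2318 m³/s
w_3 = (8.6 − 3.9)/2 = 2.35 m; q_3 = 0.29 × 0.61 × 2.35 = 0.4157 m³/s
w_4 = (19.7 − 6.3)/2 = 6.7 m; q_4 = 0.23 × 0.45 × 6.7 = 0.6935 m³/s
w_5 = (25.5 − 8.6)/2 = 8.45 m; q_5 = 0.32 × 0.57 × 8.45 = 1.541 m³/s
Stations 1, 6 contribute zero (depth or velocity is 0).
Q = Σ qᵢ = 2.882 m³/s

2.88 m³/s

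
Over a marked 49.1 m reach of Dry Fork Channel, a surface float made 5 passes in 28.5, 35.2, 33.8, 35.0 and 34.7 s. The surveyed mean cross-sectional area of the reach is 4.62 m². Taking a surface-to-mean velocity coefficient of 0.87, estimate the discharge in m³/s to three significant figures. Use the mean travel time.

5.90 m³/s

t̄ = (28.5 + 35.2 + 33.8 + 35.0 + 34.7) / 5 = 33.44 s
v_surface = L / t̄ = 49.1 / 33.44 = 1.468 m/s
v_mean = 0.87 × 1.468 = 1.277 m/s
Q = A × v_mean = 4.62 × 1.277 = 5.902 m³/s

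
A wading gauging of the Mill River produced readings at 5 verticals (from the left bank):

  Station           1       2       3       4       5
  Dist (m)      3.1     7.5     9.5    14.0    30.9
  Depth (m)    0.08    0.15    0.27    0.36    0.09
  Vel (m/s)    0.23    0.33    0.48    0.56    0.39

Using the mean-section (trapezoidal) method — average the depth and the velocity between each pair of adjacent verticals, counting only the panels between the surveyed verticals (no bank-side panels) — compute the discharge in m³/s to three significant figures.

2.86 m³/s

Panel 1-2: Δb = 4.4 m, d̄ = (0.08+0.15)/2 = 0.115, v̄ = (0.23+0.33)/2 = 0.28 → q = 4.4×0.115×0.28 = 0.1417 m³/s
Panel 2-3: Δb = 2 m, d̄ = (0.15+0.27)/2 = 0.21, v̄ = (0.33+0.48)/2 = 0.405 → q = 2×0.21×0.405 = 0.1701 m³/s
Panel 3-4: Δb = 4.5 m, d̄ = (0.27+0.36)/2 = 0.315, v̄ = (0.48+0.56)/2 = 0.52 → q = 4.5×0.315×0.52 = 0.7371 m³/s
Panel 4-5: Δb = 16.9 m, d̄ = (0.36+0.09)/2 = 0.225, v̄ = (0.56+0.39)/2 = 0.475 → q = 16.9×0.225×0.475 = 1.806 m³/s
Q = Σ q = 2.855 m³/s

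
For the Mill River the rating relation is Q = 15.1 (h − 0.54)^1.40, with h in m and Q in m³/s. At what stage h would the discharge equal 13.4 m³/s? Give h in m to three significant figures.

1.46 m

h − h₀ = (Q/C)^(1/b) = (13.4/15.1)^(1/1.40) = 0.9182 m
h = 0.54 + 0.9182 = 1.458 m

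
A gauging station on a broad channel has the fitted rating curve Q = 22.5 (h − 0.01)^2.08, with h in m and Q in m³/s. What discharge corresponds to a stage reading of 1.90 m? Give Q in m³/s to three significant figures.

Q = 22.5 × (1.90 − 0.01)^2.08 = 22.5 × 1.89^2.08 = 84.57 m³/s

84.6 m³/s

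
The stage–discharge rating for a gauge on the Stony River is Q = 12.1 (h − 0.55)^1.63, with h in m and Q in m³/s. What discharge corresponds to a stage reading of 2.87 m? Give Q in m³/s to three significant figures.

Q = 12.1 × (2.87 − 0.55)^1.63 = 12.1 × 2.32^1.63 = 47.70 m³/s

47.7 m³/s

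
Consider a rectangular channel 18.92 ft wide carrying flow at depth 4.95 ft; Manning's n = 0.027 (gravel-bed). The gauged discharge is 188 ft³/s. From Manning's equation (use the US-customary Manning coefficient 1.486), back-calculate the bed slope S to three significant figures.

A = b·y = 18.92 × 4.95 = 93.65 ft²
P = b + 2y = 18.92 + 2×4.95 = 28.82 ft
R = A/P = 93.65/28.82 = 3.250 ft
S = (Q·n / (1.486·A·R^(2/3)))² = (188×0.027 / (1.486×93.65×2.194))² = 0.0002764

0.000276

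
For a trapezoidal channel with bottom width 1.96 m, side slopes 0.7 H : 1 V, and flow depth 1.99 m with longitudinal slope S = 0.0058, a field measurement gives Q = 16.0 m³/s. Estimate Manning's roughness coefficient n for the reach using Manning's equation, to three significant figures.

0.0313

A = (b + z·y)·y = (1.96 + 0.7×1.99)×1.99 = 6.672 m²
P = b + 2y√(1+z²) = 1.96 + 2×1.99×√(1+0.7²) = 6.818 m
R = A/P = 6.672/6.818 = 0.9786 m
n = (1/Q)·A·R^(2/3)·S^(1/2) = (1/16.0) × 6.672 × 0.9857 × 0.07616 = 0.03131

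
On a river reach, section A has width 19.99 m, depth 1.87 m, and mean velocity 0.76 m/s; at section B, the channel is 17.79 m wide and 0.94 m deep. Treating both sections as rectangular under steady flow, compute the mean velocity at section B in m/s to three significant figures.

1.70 m/s

Q = A₁V₁ = (19.99×1.87) × 0.76 = 28.41 m³/s
A₂ = 17.79 × 0.94 = 16.72 m²
V₂ = Q/A₂ = 28.41/16.72 = 1.699 m/s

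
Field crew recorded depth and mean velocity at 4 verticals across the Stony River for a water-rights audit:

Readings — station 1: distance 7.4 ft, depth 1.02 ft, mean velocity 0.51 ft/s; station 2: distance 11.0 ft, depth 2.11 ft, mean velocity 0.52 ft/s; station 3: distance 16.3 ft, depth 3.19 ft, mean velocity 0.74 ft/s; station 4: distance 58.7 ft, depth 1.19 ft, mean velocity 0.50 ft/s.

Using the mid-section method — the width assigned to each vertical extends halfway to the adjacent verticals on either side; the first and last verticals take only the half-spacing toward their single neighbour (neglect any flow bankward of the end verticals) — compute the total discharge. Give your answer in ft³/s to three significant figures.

74.7 ft³/s

w_1 = (11.0 − 7.4)/2 = 1.8 ft; q_1 = 0.51 × 1.02 × 1.8 = 0.9364 ft³/s
w_2 = (16.3 − 7.4)/2 = 4.45 ft; q_2 = 0.52 × 2.11 × 4.45 = 4.883 ft³/s
w_3 = (58.7 − 11.0)/2 = 23.85 ft; q_3 = 0.74 × 3.19 × 23.85 = 56.30 ft³/s
w_4 = (58.7 − 16.3)/2 = 21.2 ft; q_4 = 0.50 × 1.19 × 21.2 = 12.61 ft³/s
Q = Σ qᵢ = 74.73 ft³/s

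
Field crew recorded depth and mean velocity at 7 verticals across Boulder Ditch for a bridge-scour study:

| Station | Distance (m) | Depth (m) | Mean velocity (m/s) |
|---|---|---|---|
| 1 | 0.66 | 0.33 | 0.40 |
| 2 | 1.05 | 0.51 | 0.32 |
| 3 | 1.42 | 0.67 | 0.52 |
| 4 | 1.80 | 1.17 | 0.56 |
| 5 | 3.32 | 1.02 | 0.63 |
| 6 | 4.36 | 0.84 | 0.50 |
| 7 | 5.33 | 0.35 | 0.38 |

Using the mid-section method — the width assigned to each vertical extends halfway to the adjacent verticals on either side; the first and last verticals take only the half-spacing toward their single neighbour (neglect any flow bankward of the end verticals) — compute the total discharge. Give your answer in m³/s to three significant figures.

w_1 = (1.05 − 0.66)/2 = 0.195 m; q_1 = 0.40 × 0.33 × 0.195 = 0.02574 m³/s
w_2 = (1.42 − 0.66)/2 = 0.38 m; q_2 = 0.32 × 0.51 × 0.38 = 0.06202 m³/s
w_3 = (1.80 − 1.05)/2 = 0.375 m; q_3 = 0.52 × 0.67 × 0.375 = 0.1307 m³/s
w_4 = (3.32 − 1.42)/2 = 0.95 m; q_4 = 0.56 × 1.17 × 0.95 = 0.6224 m³/s
w_5 = (4.36 − 1.80)/2 = 1.28 m; q_5 = 0.63 × 1.02 × 1.28 = 0.8225 m³/s
w_6 = (5.33 − 3.32)/2 = 1.005 m; q_6 = 0.50 × 0.84 × 1.005 = 0.4221 m³/s
w_7 = (5.33 − 4.36)/2 = 0.485 m; q_7 = 0.38 × 0.35 × 0.485 = 0.06451 m³/s
Q = Σ qᵢ = 2.150 m³/s

2.15 m³/s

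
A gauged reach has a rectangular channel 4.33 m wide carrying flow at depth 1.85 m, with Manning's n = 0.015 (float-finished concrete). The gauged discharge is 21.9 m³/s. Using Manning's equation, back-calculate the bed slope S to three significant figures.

0.00169

A = b·y = 4.33 × 1.85 = 8.011 m²
P = b + 2y = 4.33 + 2×1.85 = 8.030 m
R = A/P = 8.011/8.030 = 0.9976 m
S = (Q·n / (1·A·R^(2/3)))² = (21.9×0.015 / (1×8.011×0.9984))² = 0.001687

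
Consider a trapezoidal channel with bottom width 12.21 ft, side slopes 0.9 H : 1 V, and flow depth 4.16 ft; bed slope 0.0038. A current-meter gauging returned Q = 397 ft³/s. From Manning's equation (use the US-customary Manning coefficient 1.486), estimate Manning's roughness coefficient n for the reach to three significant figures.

A = (b + z·y)·y = (12.21 + 0.9×4.16)×4.16 = 66.37 ft²
P = b + 2y√(1+z²) = 12.21 + 2×4.16×√(1+0.9²) = 23.40 ft
R = A/P = 66.37/23.40 = 2.836 ft
n = (1.486/Q)·A·R^(2/3)·S^(1/2) = (1.486/397) × 66.37 × 2.003 × 0.06164 = 0.03068

0.0307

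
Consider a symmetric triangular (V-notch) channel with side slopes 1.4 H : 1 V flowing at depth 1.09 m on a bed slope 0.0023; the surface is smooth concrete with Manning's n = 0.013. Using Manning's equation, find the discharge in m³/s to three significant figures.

3.57 m³/s

A = z·y² = 1.4×1.09² = 1.663 m²
P = 2y√(1+z²) = 2×1.09×√(1+1.4²) = 3.751 m
R = A/P = 1.663/3.751 = 0.4435 m
Q = (1/n)·A·R^(2/3)·S^(1/2) = (1/0.013) × 1.663 × 0.4435^(2/3) × 0.0023^(1/2) = 3.569 m³/s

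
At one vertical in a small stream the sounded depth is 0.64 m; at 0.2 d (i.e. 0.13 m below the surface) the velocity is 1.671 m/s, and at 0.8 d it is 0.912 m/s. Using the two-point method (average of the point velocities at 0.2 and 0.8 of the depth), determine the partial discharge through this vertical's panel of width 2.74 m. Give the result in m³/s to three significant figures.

2.26 m³/s

v̄ = (1.671 + 0.912) / 2 = 1.292 m/s
q = v̄ × d × w = 1.292 × 0.64 × 2.74 = 2.265 m³/s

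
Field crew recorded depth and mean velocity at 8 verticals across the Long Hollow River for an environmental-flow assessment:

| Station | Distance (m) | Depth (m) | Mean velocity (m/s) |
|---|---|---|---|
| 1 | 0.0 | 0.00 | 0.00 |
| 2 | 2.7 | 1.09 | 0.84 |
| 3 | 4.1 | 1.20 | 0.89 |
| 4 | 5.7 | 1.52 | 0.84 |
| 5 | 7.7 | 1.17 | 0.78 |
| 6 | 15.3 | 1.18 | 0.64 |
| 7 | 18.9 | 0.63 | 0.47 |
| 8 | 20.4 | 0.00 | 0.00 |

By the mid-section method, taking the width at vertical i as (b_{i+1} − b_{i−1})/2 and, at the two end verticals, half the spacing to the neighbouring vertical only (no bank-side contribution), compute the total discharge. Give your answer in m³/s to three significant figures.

15.1 m³/s

w_2 = (4.1 − 0.0)/2 = 2.05 m; q_2 = 0.84 × 1.09 × 2.05 = 1.877 m³/s
w_3 = (5.7 − 2.7)/2 = 1.5 m; q_3 = 0.89 × 1.20 × 1.5 = 1.602 m³/s
w_4 = (7.7 − 4.1)/2 = 1.8 m; q_4 = 0.84 × 1.52 × 1.8 = 2.298 m³/s
w_5 = (15.3 − 5.7)/2 = 4.8 m; q_5 = 0.78 × 1.17 × 4.8 = 4.380 m³/s
w_6 = (18.9 − 7.7)/2 = 5.6 m; q_6 = 0.64 × 1.18 × 5.6 = 4.229 m³/s
w_7 = (20.4 − 15.3)/2 = 2.55 m; q_7 = 0.47 × 0.63 × 2.55 = 0.7551 m³/s
Stations 1, 8 contribute zero (depth or velocity is 0).
Q = Σ qᵢ = 15.14 m³/s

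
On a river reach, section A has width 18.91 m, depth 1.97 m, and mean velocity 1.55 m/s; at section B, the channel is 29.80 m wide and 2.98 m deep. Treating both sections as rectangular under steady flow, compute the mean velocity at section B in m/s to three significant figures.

Q = A₁V₁ = (18.91×1.97) × 1.55 = 57.74 m³/s
A₂ = 29.80 × 2.98 = 88.80 m²
V₂ = Q/A₂ = 57.74/88.80 = 0.6502 m/s

0.650 m/s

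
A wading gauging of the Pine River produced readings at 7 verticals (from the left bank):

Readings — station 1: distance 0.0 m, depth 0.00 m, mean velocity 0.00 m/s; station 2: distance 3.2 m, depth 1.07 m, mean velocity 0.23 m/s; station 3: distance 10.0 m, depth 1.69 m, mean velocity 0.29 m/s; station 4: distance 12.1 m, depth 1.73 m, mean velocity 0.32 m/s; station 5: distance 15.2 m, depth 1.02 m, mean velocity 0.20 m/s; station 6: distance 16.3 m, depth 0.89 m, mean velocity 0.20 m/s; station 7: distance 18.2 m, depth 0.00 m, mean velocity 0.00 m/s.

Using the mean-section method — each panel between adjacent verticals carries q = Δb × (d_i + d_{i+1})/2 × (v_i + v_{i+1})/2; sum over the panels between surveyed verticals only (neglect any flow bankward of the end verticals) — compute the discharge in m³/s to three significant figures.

Panel 1-2: Δb = 3.2 m, d̄ = (0.00+1.07)/2 = 0.535, v̄ = (0.00+0.23)/2 = 0.115 → q = 3.2×0.535×0.115 = 0.1969 m³/s
Panel 2-3: Δb = 6.8 m, d̄ = (1.07+1.69)/2 = 1.38, v̄ = (0.23+0.29)/2 = 0.26 → q = 6.8×1.38×0.26 = 2.440 m³/s
Panel 3-4: Δb = 2.1 m, d̄ = (1.69+1.73)/2 = 1.71, v̄ = (0.29+0.32)/2 = 0.305 → q = 2.1×1.71×0.305 = 1.095 m³/s
Panel 4-5: Δb = 3.1 m, d̄ = (1.73+1.02)/2 = 1.375, v̄ = (0.32+0.20)/2 = 0.26 → q = 3.1×1.375×0.26 = 1.108 m³/s
Panel 5-6: Δb = 1.1 m, d̄ = (1.02+0.89)/2 = 0.955, v̄ = (0.20+0.20)/2 = 0.2 → q = 1.1×0.955×0.2 = 0.2101 m³/s
Panel 6-7: Δb = 1.9 m, d̄ = (0.89+0.00)/2 = 0.445, v̄ = (0.20+0.00)/2 = 0.1 → q = 1.9×0.445×0.1 = 0.08455 m³/s
Q = Σ q = 5.135 m³/s

5.13 m³/s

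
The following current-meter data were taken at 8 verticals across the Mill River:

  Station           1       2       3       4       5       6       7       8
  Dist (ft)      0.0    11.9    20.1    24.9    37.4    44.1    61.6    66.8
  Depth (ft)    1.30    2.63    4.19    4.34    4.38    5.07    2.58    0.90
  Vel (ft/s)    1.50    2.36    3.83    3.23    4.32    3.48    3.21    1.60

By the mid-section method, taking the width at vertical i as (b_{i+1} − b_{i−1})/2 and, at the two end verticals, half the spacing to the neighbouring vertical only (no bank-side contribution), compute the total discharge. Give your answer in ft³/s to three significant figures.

w_1 = (11.9 − 0.0)/2 = 5.95 ft; q_1 = 1.50 × 1.30 × 5.95 = 11.60 ft³/s
w_2 = (20.1 − 0.0)/2 = 10.05 ft; q_2 = 2.36 × 2.63 × 10.05 = 62.38 ft³/s
w_3 = (24.9 − 11.9)/2 = 6.5 ft; q_3 = 3.83 × 4.19 × 6.5 = 104.3 ft³/s
w_4 = (37.4 − 20.1)/2 = 8.65 ft; q_4 = 3.23 × 4.34 × 8.65 = 121.3 ft³/s
w_5 = (44.1 − 24.9)/2 = 9.6 ft; q_5 = 4.32 × 4.38 × 9.6 = 181.6 ft³/s
w_6 = (61.6 − 37.4)/2 = 12.1 ft; q_6 = 3.48 × 5.07 × 12.1 = 213.5 ft³/s
w_7 = (66.8 − 44.1)/2 = 11.35 ft; q_7 = 3.21 × 2.58 × 11.35 = 94.00 ft³/s
w_8 = (66.8 − 61.6)/2 = 2.6 ft; q_8 = 1.60 × 0.90 × 2.6 = 3.744 ft³/s
Q = Σ qᵢ = 792.4 ft³/s

792 ft³/s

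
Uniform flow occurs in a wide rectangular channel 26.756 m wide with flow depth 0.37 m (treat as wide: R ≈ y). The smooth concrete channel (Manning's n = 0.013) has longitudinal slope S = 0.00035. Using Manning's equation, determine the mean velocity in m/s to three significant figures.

A = b·y = 26.756 × 0.37 = 9.900 m²
Wide channel: R ≈ y = 0.37 m
Q = (1/n)·A·R^(2/3)·S^(1/2) = (1/0.013) × 9.900 × 0.3700^(2/3) × 0.00035^(1/2) = 7.343 m³/s
V = Q/A = 7.343/9.900 = 0.7417 m/s

0.742 m/s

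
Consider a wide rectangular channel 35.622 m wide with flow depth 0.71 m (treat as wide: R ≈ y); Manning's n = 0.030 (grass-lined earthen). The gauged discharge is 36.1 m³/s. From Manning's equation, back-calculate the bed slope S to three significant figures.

A = b·y = 35.622 × 0.71 = 25.29 m²
Wide channel: R ≈ y = 0.71 m
S = (Q·n / (1·A·R^(2/3)))² = (36.1×0.030 / (1×25.29×0.7959))² = 0.002895

0.00289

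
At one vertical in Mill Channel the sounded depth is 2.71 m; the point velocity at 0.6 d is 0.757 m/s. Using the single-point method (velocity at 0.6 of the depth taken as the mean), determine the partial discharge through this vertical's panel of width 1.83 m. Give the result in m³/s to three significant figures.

3.75 m³/s

v̄ = v₀.₆ = 0.757 m/s
q = v̄ × d × w = 0.7570 × 2.71 × 1.83 = 3.754 m³/s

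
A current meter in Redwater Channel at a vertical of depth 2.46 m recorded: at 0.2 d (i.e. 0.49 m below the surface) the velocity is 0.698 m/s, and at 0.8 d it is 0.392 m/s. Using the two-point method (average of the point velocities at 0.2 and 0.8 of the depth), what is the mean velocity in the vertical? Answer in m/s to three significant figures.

0.545 m/s

v̄ = (0.698 + 0.392) / 2 = 0.5450 m/s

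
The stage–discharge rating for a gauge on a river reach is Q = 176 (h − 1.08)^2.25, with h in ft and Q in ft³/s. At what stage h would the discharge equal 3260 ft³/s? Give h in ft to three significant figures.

4.74 ft

h − h₀ = (Q/C)^(1/b) = (3260/176)^(1/2.25) = 3.660 ft
h = 1.08 + 3.660 = 4.740 ft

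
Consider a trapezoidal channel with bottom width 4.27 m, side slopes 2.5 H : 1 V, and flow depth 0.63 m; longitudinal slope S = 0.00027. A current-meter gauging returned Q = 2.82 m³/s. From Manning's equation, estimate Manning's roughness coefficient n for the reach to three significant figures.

A = (b + z·y)·y = (4.27 + 2.5×0.63)×0.63 = 3.682 m²
P = b + 2y√(1+z²) = 4.27 + 2×0.63×√(1+2.5²) = 7.663 m
R = A/P = 3.682/7.663 = 0.4806 m
n = (1/Q)·A·R^(2/3)·S^(1/2) = (1/2.82) × 3.682 × 0.6135 × 0.01643 = 0.01316

0.0132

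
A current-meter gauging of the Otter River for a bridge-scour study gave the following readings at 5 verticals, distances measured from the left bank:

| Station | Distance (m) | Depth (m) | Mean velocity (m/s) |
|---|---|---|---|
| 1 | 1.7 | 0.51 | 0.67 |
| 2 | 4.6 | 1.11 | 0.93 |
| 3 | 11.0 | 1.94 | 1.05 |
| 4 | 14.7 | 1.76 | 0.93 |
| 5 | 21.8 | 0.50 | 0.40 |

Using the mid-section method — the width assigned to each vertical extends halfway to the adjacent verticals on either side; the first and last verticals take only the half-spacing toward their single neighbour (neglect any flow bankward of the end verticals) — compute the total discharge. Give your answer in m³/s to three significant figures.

25.1 m³/s

w_1 = (4.6 − 1.7)/2 = 1.45 m; q_1 = 0.67 × 0.51 × 1.45 = 0.4955 m³/s
w_2 = (11.0 − 1.7)/2 = 4.65 m; q_2 = 0.93 × 1.11 × 4.65 = 4.800 m³/s
w_3 = (14.7 − 4.6)/2 = 5.05 m; q_3 = 1.05 × 1.94 × 5.05 = 10.29 m³/s
w_4 = (21.8 − 11.0)/2 = 5.4 m; q_4 = 0.93 × 1.76 × 5.4 = 8.839 m³/s
w_5 = (21.8 − 14.7)/2 = 3.55 m; q_5 = 0.40 × 0.50 × 3.55 = 0.7100 m³/s
Q = Σ qᵢ = 25.13 m³/s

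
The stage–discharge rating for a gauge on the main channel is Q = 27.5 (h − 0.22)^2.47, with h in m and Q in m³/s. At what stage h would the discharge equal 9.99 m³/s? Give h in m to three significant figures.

h − h₀ = (Q/C)^(1/b) = (9.99/27.5)^(1/2.47) = 0.6637 m
h = 0.22 + 0.6637 = 0.8837 m

0.884 m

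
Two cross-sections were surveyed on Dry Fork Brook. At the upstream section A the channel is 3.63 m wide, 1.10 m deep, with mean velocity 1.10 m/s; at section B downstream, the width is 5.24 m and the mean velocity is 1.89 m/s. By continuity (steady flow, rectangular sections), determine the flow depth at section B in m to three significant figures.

Q = A₁V₁ = (3.63×1.10) × 1.10 = 4.392 m³/s
d₂ = Q/(b₂ V₂) = 4.392/(5.24×1.89) = 0.4435 m

0.444 m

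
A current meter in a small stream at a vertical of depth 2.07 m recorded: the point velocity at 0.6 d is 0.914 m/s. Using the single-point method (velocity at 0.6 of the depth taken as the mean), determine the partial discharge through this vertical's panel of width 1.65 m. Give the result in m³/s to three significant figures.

3.12 m³/s

v̄ = v₀.₆ = 0.914 m/s
q = v̄ × d × w = 0.9140 × 2.07 × 1.65 = 3.122 m³/s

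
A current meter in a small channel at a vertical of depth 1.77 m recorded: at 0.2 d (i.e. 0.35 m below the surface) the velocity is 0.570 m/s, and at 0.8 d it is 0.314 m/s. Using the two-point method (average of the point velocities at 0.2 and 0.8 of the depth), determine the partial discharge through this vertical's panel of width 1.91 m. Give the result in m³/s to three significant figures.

v̄ = (0.570 + 0.314) / 2 = 0.4420 m/s
q = v̄ × d × w = 0.4420 × 1.77 × 1.91 = 1.494 m³/s

1.49 m³/s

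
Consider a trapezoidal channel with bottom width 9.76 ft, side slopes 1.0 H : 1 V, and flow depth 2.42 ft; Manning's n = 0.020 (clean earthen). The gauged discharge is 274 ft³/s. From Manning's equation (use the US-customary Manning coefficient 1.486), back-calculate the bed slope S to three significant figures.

A = (b + z·y)·y = (9.76 + 1.0×2.42)×2.42 = 29.48 ft²
P = b + 2y√(1+z²) = 9.76 + 2×2.42×√(1+1.0²) = 16.60 ft
R = A/P = 29.48/16.60 = 1.775 ft
S = (Q·n / (1.486·A·R^(2/3)))² = (274×0.020 / (1.486×29.48×1.466))² = 0.007283

0.00728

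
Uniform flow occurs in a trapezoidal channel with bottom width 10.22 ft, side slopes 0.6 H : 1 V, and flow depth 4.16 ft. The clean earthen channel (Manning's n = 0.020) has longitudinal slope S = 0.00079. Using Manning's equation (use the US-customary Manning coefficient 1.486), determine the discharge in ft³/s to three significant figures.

A = (b + z·y)·y = (10.22 + 0.6×4.16)×4.16 = 52.90 ft²
P = b + 2y√(1+z²) = 10.22 + 2×4.16×√(1+0.6²) = 19.92 ft
R = A/P = 52.90/19.92 = 2.655 ft
Q = (1.486/n)·A·R^(2/3)·S^(1/2) = (1.486/0.020) × 52.90 × 2.655^(2/3) × 0.00079^(1/2) = 211.8 ft³/s

212 ft³/s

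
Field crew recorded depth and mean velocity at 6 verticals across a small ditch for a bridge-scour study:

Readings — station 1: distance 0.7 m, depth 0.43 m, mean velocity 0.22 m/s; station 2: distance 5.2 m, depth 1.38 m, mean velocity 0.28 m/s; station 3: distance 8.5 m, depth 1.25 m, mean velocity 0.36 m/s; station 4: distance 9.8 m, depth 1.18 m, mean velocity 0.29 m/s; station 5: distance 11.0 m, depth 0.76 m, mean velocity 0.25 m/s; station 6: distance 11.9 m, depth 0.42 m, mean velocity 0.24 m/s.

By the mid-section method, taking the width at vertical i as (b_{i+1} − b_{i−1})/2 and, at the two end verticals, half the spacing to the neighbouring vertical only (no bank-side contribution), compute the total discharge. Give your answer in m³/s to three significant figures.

3.43 m³/s

w_1 = (5.2 − 0.7)/2 = 2.25 m; q_1 = 0.22 × 0.43 × 2.25 = 0.2129 m³/s
w_2 = (8.5 − 0.7)/2 = 3.9 m; q_2 = 0.28 × 1.38 × 3.9 = 1.507 m³/s
w_3 = (9.8 − 5.2)/2 = 2.3 m; q_3 = 0.36 × 1.25 × 2.3 = 1.035 m³/s
w_4 = (11.0 − 8.5)/2 = 1.25 m; q_4 = 0.29 × 1.18 × 1.25 = 0.4278 m³/s
w_5 = (11.9 − 9.8)/2 = 1.05 m; q_5 = 0.25 × 0.76 × 1.05 = 0.1995 m³/s
w_6 = (11.9 − 11.0)/2 = 0.45 m; q_6 = 0.24 × 0.42 × 0.45 = 0.04536 m³/s
Q = Σ qᵢ = 3.427 m³/s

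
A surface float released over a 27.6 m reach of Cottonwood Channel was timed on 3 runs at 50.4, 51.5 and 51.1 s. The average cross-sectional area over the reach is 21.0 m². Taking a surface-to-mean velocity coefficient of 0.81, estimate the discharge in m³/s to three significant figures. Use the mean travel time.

t̄ = (50.4 + 51.5 + 51.1) / 3 = 51 s
v_surface = L / t̄ = 27.6 / 51 = 0.5412 m/s
v_mean = 0.81 × 0.5412 = 0.4384 m/s
Q = A × v_mean = 21.0 × 0.4384 = 9.205 m³/s

9.21 m³/s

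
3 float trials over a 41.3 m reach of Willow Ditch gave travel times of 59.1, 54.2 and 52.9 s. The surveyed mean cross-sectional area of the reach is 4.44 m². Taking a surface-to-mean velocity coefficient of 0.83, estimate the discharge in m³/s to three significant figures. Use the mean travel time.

2.75 m³/s

t̄ = (59.1 + 54.2 + 52.9) / 3 = 55.4 s
v_surface = L / t̄ = 41.3 / 55.4 = 0.7455 m/s
v_mean = 0.83 × 0.7455 = 0.6188 m/s
Q = A × v_mean = 4.44 × 0.6188 = 2.747 m³/s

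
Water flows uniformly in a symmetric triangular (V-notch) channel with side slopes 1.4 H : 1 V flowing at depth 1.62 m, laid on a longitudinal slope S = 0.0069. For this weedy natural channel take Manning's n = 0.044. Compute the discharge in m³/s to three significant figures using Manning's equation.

A = z·y² = 1.4×1.62² = 3.674 m²
P = 2y√(1+z²) = 2×1.62×√(1+1.4²) = 5.574 m
R = A/P = 3.674/5.574 = 0.6591 m
Q = (1/n)·A·R^(2/3)·S^(1/2) = (1/0.044) × 3.674 × 0.6591^(2/3) × 0.0069^(1/2) = 5.253 m³/s

5.25 m³/s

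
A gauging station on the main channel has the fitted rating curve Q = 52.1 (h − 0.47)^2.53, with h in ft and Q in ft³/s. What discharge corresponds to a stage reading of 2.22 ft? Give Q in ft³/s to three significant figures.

215 ft³/s

Q = 52.1 × (2.22 − 0.47)^2.53 = 52.1 × 1.75^2.53 = 214.6 ft³/s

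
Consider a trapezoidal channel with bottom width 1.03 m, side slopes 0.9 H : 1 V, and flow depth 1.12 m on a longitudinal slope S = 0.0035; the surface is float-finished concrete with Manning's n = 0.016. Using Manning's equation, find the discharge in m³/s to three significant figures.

5.76 m³/s

A = (b + z·y)·y = (1.03 + 0.9×1.12)×1.12 = 2.283 m²
P = b + 2y√(1+z²) = 1.03 + 2×1.12×√(1+0.9²) = 4.044 m
R = A/P = 2.283/4.044 = 0.5645 m
Q = (1/n)·A·R^(2/3)·S^(1/2) = (1/0.016) × 2.283 × 0.5645^(2/3) × 0.0035^(1/2) = 5.765 m³/s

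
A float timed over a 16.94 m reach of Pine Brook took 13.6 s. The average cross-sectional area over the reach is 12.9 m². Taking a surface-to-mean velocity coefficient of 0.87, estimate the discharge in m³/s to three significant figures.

14.0 m³/s

v_surface = L / t̄ = 16.94 / 13.6 = 1.246 m/s
v_mean = 0.87 × 1.246 = 1.084 m/s
Q = A × v_mean = 12.9 × 1.084 = 13.98 m³/s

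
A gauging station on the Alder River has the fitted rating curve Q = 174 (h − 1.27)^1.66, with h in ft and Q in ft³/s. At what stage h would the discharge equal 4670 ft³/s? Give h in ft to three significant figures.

8.53 ft

h − h₀ = (Q/C)^(1/b) = (4670/174)^(1/1.66) = 7.256 ft
h = 1.27 + 7.256 = 8.526 ft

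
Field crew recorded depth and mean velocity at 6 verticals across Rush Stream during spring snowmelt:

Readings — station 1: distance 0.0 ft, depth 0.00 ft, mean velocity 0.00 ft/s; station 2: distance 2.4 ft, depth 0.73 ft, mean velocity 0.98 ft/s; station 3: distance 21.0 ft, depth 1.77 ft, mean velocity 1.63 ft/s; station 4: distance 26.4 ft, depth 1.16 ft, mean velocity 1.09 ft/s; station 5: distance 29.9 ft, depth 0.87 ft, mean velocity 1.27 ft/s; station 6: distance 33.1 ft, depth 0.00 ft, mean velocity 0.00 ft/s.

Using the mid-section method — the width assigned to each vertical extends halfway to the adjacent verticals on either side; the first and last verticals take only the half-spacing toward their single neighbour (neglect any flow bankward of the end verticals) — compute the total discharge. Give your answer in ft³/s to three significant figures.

w_2 = (21.0 − 0.0)/2 = 10.5 ft; q_2 = 0.98 × 0.73 × 10.5 = 7.512 ft³/s
w_3 = (26.4 − 2.4)/2 = 12 ft; q_3 = 1.63 × 1.77 × 12 = 34.62 ft³/s
w_4 = (29.9 − 21.0)/2 = 4.45 ft; q_4 = 1.09 × 1.16 × 4.45 = 5.627 ft³/s
w_5 = (33.1 − 26.4)/2 = 3.35 ft; q_5 = 1.27 × 0.87 × 3.35 = 3.701 ft³/s
Stations 1, 6 contribute zero (depth or velocity is 0).
Q = Σ qᵢ = 51.46 ft³/s

51.5 ft³/s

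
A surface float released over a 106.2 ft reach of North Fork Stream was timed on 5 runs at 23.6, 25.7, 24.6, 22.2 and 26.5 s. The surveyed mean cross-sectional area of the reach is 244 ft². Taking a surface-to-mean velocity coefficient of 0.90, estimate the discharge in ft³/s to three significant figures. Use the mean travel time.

951 ft³/s

t̄ = (23.6 + 25.7 + 24.6 + 22.2 + 26.5) / 5 = 24.52 s
v_surface = L / t̄ = 106.2 / 24.52 = 4.331 ft/s
v_mean = 0.90 × 4.331 = 3.898 ft/s
Q = A × v_mean = 244 × 3.898 = 951.1 ft³/s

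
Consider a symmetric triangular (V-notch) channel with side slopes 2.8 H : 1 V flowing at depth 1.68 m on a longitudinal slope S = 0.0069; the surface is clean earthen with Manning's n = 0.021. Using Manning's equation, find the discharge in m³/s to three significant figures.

A = z·y² = 2.8×1.68² = 7.903 m²
P = 2y√(1+z²) = 2×1.68×√(1+2.8²) = 9.990 m
R = A/P = 7.903/9.990 = 0.7911 m
Q = (1/n)·A·R^(2/3)·S^(1/2) = (1/0.021) × 7.903 × 0.7911^(2/3) × 0.0069^(1/2) = 26.74 m³/s

26.7 m³/s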